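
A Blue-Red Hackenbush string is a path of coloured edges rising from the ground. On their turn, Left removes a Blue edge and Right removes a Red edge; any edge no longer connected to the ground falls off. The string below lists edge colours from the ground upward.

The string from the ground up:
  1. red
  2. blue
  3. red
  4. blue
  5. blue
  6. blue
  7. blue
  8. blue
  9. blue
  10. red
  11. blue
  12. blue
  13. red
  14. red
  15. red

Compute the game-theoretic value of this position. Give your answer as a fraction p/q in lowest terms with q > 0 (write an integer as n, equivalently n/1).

-8271/16384

1 of 15 · r · max L −∞ · min R 0 => -1
2 of 15 · rb · max L -1 · min R 0 => -1/2
3 of 15 · rbr · max L -1 · min R -1/2 => -3/4
4 of 15 · rbrb · max L -3/4 · min R -1/2 => -5/8
5 of 15 · rbrbb · max L -5/8 · min R -1/2 => -9/16
6 of 15 · rbrbbb · max L -9/16 · min R -1/2 => -17/32
7 of 15 · rbrbbbb · max L -17/32 · min R -1/2 => -33/64
8 of 15 · rbrbbbbb · max L -33/64 · min R -1/2 => -65/128
9 of 15 · rbrbbbbbb · max L -65/128 · min R -1/2 => -129/256
10 of 15 · rbrbbbbbbr · max L -65/128 · min R -129/256 => -259/512
11 of 15 · rbrbbbbbbrb · max L -259/512 · min R -129/256 => -517/1024
12 of 15 · rbrbbbbbbrbb · max L -517/1024 · min R -129/256 => -1033/2048
13 of 15 · rbrbbbbbbrbbr · max L -517/1024 · min R -1033/2048 => -2067/4096
14 of 15 · rbrbbbbbbrbbrr · max L -517/1024 · min R -2067/4096 => -4135/8192
15 of 15 · rbrbbbbbbrbbrrr · max L -517/1024 · min R -4135/8192 => -8271/16384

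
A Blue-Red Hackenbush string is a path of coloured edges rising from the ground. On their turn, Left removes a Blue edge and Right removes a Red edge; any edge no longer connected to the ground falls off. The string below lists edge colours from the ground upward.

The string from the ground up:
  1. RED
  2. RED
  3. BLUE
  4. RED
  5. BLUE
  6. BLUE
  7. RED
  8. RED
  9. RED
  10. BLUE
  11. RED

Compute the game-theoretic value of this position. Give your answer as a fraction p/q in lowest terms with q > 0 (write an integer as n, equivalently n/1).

-827/512

value_1 [R]  L=[—]  R=[0]  ⇒ -1
value_2 [RR]  L=[—]  R=[-1 0]  ⇒ -2
value_3 [RRB]  L=[-2]  R=[-1 0]  ⇒ -3/2
value_4 [RRBR]  L=[-2]  R=[-3/2 -1 0]  ⇒ -7/4
value_5 [RRBRB]  L=[-2 -7/4]  R=[-3/2 -1 0]  ⇒ -13/8
value_6 [RRBRBB]  L=[-2 -7/4 -13/8]  R=[-3/2 -1 0]  ⇒ -25/16
value_7 [RRBRBBR]  L=[-2 -7/4 -13/8]  R=[-25/16 -3/2 -1 0]  ⇒ -51/32
value_8 [RRBRBBRR]  L=[-2 -7/4 -13/8]  R=[-51/32 -25/16 -3/2 -1 0]  ⇒ -103/64
value_9 [RRBRBBRRR]  L=[-2 -7/4 -13/8]  R=[-103/64 -51/32 -25/16 -3/2 -1 0]  ⇒ -207/128
value_10 [RRBRBBRRRB]  L=[-2 -7/4 -13/8 -207/128]  R=[-103/64 -51/32 -25/16 -3/2 -1 0]  ⇒ -413/256
value_11 [RRBRBBRRRBR]  L=[-2 -7/4 -13/8 -207/128]  R=[-413/256 -103/64 -51/32 -25/16 -3/2 -1 0]  ⇒ -827/512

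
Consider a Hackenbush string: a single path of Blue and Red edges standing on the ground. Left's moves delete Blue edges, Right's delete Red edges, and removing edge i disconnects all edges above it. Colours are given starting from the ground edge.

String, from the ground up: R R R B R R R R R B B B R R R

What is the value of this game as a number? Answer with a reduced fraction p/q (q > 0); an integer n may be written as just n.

step 1: add R to get R; options L={ — } R={ 0 } so -1
step 2: add R to get RR; options L={ — } R={ -1,0 } so -2
step 3: add R to get RRR; options L={ — } R={ -2,-1,0 } so -3
step 4: add B to get RRRB; options L={ -3 } R={ -2,-1,0 } so -5/2
step 5: add R to get RRRBR; options L={ -3 } R={ -5/2,-2,-1,0 } so -11/4
step 6: add R to get RRRBRR; options L={ -3 } R={ -11/4,-5/2,-2,-1,0 } so -23/8
step 7: add R to get RRRBRRR; options L={ -3 } R={ -23/8,-11/4,-5/2,-2,-1,0 } so -47/16
step 8: add R to get RRRBRRRR; options L={ -3 } R={ -47/16,-23/8,-11/4,-5/2,-2,-1,0 } so -95/32
step 9: add R to get RRRBRRRRR; options L={ -3 } R={ -95/32,-47/16,-23/8,-11/4,-5/2,-2,-1,0 } so -191/64
step 10: add B to get RRRBRRRRRB; options L={ -3,-191/64 } R={ -95/32,-47/16,-23/8,-11/4,-5/2,-2,-1,0 } so -381/128
step 11: add B to get RRRBRRRRRBB; options L={ -3,-191/64,-381/128 } R={ -95/32,-47/16,-23/8,-11/4,-5/2,-2,-1,0 } so -761/256
step 12: add B to get RRRBRRRRRBBB; options L={ -3,-191/64,-381/128,-761/256 } R={ -95/32,-47/16,-23/8,-11/4,-5/2,-2,-1,0 } so -1521/512
step 13: add R to get RRRBRRRRRBBBR; options L={ -3,-191/64,-381/128,-761/256 } R={ -1521/512,-95/32,-47/16,-23/8,-11/4,-5/2,-2,-1,0 } so -3043/1024
step 14: add R to get RRRBRRRRRBBBRR; options L={ -3,-191/64,-381/128,-761/256 } R={ -3043/1024,-1521/512,-95/32,-47/16,-23/8,-11/4,-5/2,-2,-1,0 } so -6087/2048
step 15: add R to get RRRBRRRRRBBBRRR; options L={ -3,-191/64,-381/128,-761/256 } R={ -6087/2048,-3043/1024,-1521/512,-95/32,-47/16,-23/8,-11/4,-5/2,-2,-1,0 } so -12175/4096

-12175/4096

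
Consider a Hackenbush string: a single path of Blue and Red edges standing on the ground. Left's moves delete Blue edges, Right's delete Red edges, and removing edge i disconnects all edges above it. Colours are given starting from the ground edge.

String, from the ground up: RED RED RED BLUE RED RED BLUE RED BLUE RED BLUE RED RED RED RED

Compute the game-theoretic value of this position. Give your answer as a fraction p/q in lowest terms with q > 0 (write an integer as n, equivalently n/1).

Build val(s[:k]) for k = 1..15, string s = RED RED RED BLUE RED RED BLUE RED BLUE RED BLUE RED RED RED RED.
R: Left { — }, Right { 0 } = simplest -1
RR: Left { — }, Right { -1,0 } = simplest -2
RRR: Left { — }, Right { -2,-1,0 } = simplest -3
RRRB: Left { -3 }, Right { -2,-1,0 } = simplest -5/2
RRRBR: Left { -3 }, Right { -5/2,-2,-1,0 } = simplest -11/4
RRRBRR: Left { -3 }, Right { -11/4,-5/2,-2,-1,0 } = simplest -23/8
RRRBRRB: Left { -3,-23/8 }, Right { -11/4,-5/2,-2,-1,0 } = simplest -45/16
RRRBRRBR: Left { -3,-23/8 }, Right { -45/16,-11/4,-5/2,-2,-1,0 } = simplest -91/32
RRRBRRBRB: Left { -3,-23/8,-91/32 }, Right { -45/16,-11/4,-5/2,-2,-1,0 } = simplest -181/64
RRRBRRBRBR: Left { -3,-23/8,-91/32 }, Right { -181/64,-45/16,-11/4,-5/2,-2,-1,0 } = simplest -363/128
RRRBRRBRBRB: Left { -3,-23/8,-91/32,-363/128 }, Right { -181/64,-45/16,-11/4,-5/2,-2,-1,0 } = simplest -725/256
RRRBRRBRBRBR: Left { -3,-23/8,-91/32,-363/128 }, Right { -725/256,-181/64,-45/16,-11/4,-5/2,-2,-1,0 } = simplest -1451/512
RRRBRRBRBRBRR: Left { -3,-23/8,-91/32,-363/128 }, Right { -1451/512,-725/256,-181/64,-45/16,-11/4,-5/2,-2,-1,0 } = simplest -2903/1024
RRRBRRBRBRBRRR: Left { -3,-23/8,-91/32,-363/128 }, Right { -2903/1024,-1451/512,-725/256,-181/64,-45/16,-11/4,-5/2,-2,-1,0 } = simplest -5807/2048
RRRBRRBRBRBRRRR: Left { -3,-23/8,-91/32,-363/128 }, Right { -5807/2048,-2903/1024,-1451/512,-725/256,-181/64,-45/16,-11/4,-5/2,-2,-1,0 } = simplest -11615/4096

-11615/4096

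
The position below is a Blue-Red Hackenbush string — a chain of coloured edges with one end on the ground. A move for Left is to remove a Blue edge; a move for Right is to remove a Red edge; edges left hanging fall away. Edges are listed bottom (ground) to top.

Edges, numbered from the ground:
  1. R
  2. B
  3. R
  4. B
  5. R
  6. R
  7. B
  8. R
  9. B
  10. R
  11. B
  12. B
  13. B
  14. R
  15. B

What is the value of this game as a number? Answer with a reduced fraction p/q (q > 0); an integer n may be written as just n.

Prefix values for R B R B R R B R B R B B B R B via {L|R} + simplicity:
1 of 15 · R · max L −∞ · min R 0 -> -1
2 of 15 · RB · max L -1 · min R 0 -> -1/2
3 of 15 · RBR · max L -1 · min R -1/2 -> -3/4
4 of 15 · RBRB · max L -3/4 · min R -1/2 -> -5/8
5 of 15 · RBRBR · max L -3/4 · min R -5/8 -> -11/16
6 of 15 · RBRBRR · max L -3/4 · min R -11/16 -> -23/32
7 of 15 · RBRBRRB · max L -23/32 · min R -11/16 -> -45/64
8 of 15 · RBRBRRBR · max L -23/32 · min R -45/64 -> -91/128
9 of 15 · RBRBRRBRB · max L -91/128 · min R -45/64 -> -181/256
10 of 15 · RBRBRRBRBR · max L -91/128 · min R -181/256 -> -363/512
11 of 15 · RBRBRRBRBRB · max L -363/512 · min R -181/256 -> -725/1024
12 of 15 · RBRBRRBRBRBB · max L -725/1024 · min R -181/256 -> -1449/2048
13 of 15 · RBRBRRBRBRBBB · max L -1449/2048 · min R -181/256 -> -2897/4096
14 of 15 · RBRBRRBRBRBBBR · max L -1449/2048 · min R -2897/4096 -> -5795/8192
15 of 15 · RBRBRRBRBRBBBRB · max L -5795/8192 · min R -2897/4096 -> -11589/16384

-11589/16384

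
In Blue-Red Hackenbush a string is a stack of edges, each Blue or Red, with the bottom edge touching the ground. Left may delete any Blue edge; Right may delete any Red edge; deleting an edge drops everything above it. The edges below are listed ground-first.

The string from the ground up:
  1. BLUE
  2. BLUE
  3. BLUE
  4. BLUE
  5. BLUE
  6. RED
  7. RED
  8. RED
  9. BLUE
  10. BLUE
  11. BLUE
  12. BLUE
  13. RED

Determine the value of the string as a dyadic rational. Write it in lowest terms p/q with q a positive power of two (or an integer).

Recurse on prefixes of the 13-edge string BLUE BLUE BLUE BLUE BLUE RED RED RED BLUE BLUE BLUE BLUE RED:
edge 1 of 13 (BLUE): { 0 | (no moves) } -> 1
edge 2 of 13 (BLUE): { 0 1 | (no moves) } -> 2
edge 3 of 13 (BLUE): { 0 1 2 | (no moves) } -> 3
edge 4 of 13 (BLUE): { 0 1 2 3 | (no moves) } -> 4
edge 5 of 13 (BLUE): { 0 1 2 3 4 | (no moves) } -> 5
edge 6 of 13 (RED): { 0 1 2 3 4 | 5 } -> 9/2
edge 7 of 13 (RED): { 0 1 2 3 4 | 9/2 5 } -> 17/4
edge 8 of 13 (RED): { 0 1 2 3 4 | 17/4 9/2 5 } -> 33/8
edge 9 of 13 (BLUE): { 0 1 2 3 4 33/8 | 17/4 9/2 5 } -> 67/16
edge 10 of 13 (BLUE): { 0 1 2 3 4 33/8 67/16 | 17/4 9/2 5 } -> 135/32
edge 11 of 13 (BLUE): { 0 1 2 3 4 33/8 67/16 135/32 | 17/4 9/2 5 } -> 271/64
edge 12 of 13 (BLUE): { 0 1 2 3 4 33/8 67/16 135/32 271/64 | 17/4 9/2 5 } -> 543/128
edge 13 of 13 (RED): { 0 1 2 3 4 33/8 67/16 135/32 271/64 | 543/128 17/4 9/2 5 } -> 1085/256

1085/256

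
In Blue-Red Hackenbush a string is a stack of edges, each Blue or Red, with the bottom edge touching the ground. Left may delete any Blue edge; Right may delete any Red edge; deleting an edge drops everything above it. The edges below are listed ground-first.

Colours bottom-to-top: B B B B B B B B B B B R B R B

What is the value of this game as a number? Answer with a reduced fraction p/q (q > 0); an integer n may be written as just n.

171/16

Build g(s[:k]) for k = 1..15, string s = B B B B B B B B B B B R B R B.
1 of 15 · B · max L 0 · min R +∞ -> 1
2 of 15 · BB · max L 1 · min R +∞ -> 2
3 of 15 · BBB · max L 2 · min R +∞ -> 3
4 of 15 · BBBB · max L 3 · min R +∞ -> 4
5 of 15 · BBBBB · max L 4 · min R +∞ -> 5
6 of 15 · BBBBBB · max L 5 · min R +∞ -> 6
7 of 15 · BBBBBBB · max L 6 · min R +∞ -> 7
8 of 15 · BBBBBBBB · max L 7 · min R +∞ -> 8
9 of 15 · BBBBBBBBB · max L 8 · min R +∞ -> 9
10 of 15 · BBBBBBBBBB · max L 9 · min R +∞ -> 10
11 of 15 · BBBBBBBBBBB · max L 10 · min R +∞ -> 11
12 of 15 · BBBBBBBBBBBR · max L 10 · min R 11 -> 21/2
13 of 15 · BBBBBBBBBBBRB · max L 21/2 · min R 11 -> 43/4
14 of 15 · BBBBBBBBBBBRBR · max L 21/2 · min R 43/4 -> 85/8
15 of 15 · BBBBBBBBBBBRBRB · max L 85/8 · min R 43/4 -> 171/16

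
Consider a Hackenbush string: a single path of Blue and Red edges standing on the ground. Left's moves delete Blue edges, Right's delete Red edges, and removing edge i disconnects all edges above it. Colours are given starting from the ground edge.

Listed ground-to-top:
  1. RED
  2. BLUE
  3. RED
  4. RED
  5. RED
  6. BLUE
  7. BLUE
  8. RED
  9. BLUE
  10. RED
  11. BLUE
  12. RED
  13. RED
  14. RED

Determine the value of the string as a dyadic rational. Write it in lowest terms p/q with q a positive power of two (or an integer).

Recurse on prefixes of the 14-edge string RED BLUE RED RED RED BLUE BLUE RED BLUE RED BLUE RED RED RED:
step 1: add RED to get R; options L={ · } R={ 0 } → -1
step 2: add BLUE to get RB; options L={ -1 } R={ 0 } → -1/2
step 3: add RED to get RBR; options L={ -1 } R={ -1/2 0 } → -3/4
step 4: add RED to get RBRR; options L={ -1 } R={ -3/4 -1/2 0 } → -7/8
step 5: add RED to get RBRRR; options L={ -1 } R={ -7/8 -3/4 -1/2 0 } → -15/16
step 6: add BLUE to get RBRRRB; options L={ -1 -15/16 } R={ -7/8 -3/4 -1/2 0 } → -29/32
step 7: add BLUE to get RBRRRBB; options L={ -1 -15/16 -29/32 } R={ -7/8 -3/4 -1/2 0 } → -57/64
step 8: add RED to get RBRRRBBR; options L={ -1 -15/16 -29/32 } R={ -57/64 -7/8 -3/4 -1/2 0 } → -115/128
step 9: add BLUE to get RBRRRBBRB; options L={ -1 -15/16 -29/32 -115/128 } R={ -57/64 -7/8 -3/4 -1/2 0 } → -229/256
step 10: add RED to get RBRRRBBRBR; options L={ -1 -15/16 -29/32 -115/128 } R={ -229/256 -57/64 -7/8 -3/4 -1/2 0 } → -459/512
step 11: add BLUE to get RBRRRBBRBRB; options L={ -1 -15/16 -29/32 -115/128 -459/512 } R={ -229/256 -57/64 -7/8 -3/4 -1/2 0 } → -917/1024
step 12: add RED to get RBRRRBBRBRBR; options L={ -1 -15/16 -29/32 -115/128 -459/512 } R={ -917/1024 -229/256 -57/64 -7/8 -3/4 -1/2 0 } → -1835/2048
step 13: add RED to get RBRRRBBRBRBRR; options L={ -1 -15/16 -29/32 -115/128 -459/512 } R={ -1835/2048 -917/1024 -229/256 -57/64 -7/8 -3/4 -1/2 0 } → -3671/4096
step 14: add RED to get RBRRRBBRBRBRRR; options L={ -1 -15/16 -29/32 -115/128 -459/512 } R={ -3671/4096 -1835/2048 -917/1024 -229/256 -57/64 -7/8 -3/4 -1/2 0 } → -7343/8192

-7343/8192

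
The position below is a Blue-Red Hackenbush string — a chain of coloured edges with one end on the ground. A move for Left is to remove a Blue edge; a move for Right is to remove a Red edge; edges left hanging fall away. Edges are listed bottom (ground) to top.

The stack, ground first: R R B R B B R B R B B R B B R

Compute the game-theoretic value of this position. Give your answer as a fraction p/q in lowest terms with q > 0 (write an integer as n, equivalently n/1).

-12947/8192

Prefix values for R R B R B B R B R B B R B B R via {L|R} + simplicity:
edge 1 of 15 (R): { · | 0 } => -1
edge 2 of 15 (R): { · | -1 0 } => -2
edge 3 of 15 (B): { -2 | -1 0 } => -3/2
edge 4 of 15 (R): { -2 | -3/2 -1 0 } => -7/4
edge 5 of 15 (B): { -2 -7/4 | -3/2 -1 0 } => -13/8
edge 6 of 15 (B): { -2 -7/4 -13/8 | -3/2 -1 0 } => -25/16
edge 7 of 15 (R): { -2 -7/4 -13/8 | -25/16 -3/2 -1 0 } => -51/32
edge 8 of 15 (B): { -2 -7/4 -13/8 -51/32 | -25/16 -3/2 -1 0 } => -101/64
edge 9 of 15 (R): { -2 -7/4 -13/8 -51/32 | -101/64 -25/16 -3/2 -1 0 } => -203/128
edge 10 of 15 (B): { -2 -7/4 -13/8 -51/32 -203/128 | -101/64 -25/16 -3/2 -1 0 } => -405/256
edge 11 of 15 (B): { -2 -7/4 -13/8 -51/32 -203/128 -405/256 | -101/64 -25/16 -3/2 -1 0 } => -809/512
edge 12 of 15 (R): { -2 -7/4 -13/8 -51/32 -203/128 -405/256 | -809/512 -101/64 -25/16 -3/2 -1 0 } => -1619/1024
edge 13 of 15 (B): { -2 -7/4 -13/8 -51/32 -203/128 -405/256 -1619/1024 | -809/512 -101/64 -25/16 -3/2 -1 0 } => -3237/2048
edge 14 of 15 (B): { -2 -7/4 -13/8 -51/32 -203/128 -405/256 -1619/1024 -3237/2048 | -809/512 -101/64 -25/16 -3/2 -1 0 } => -6473/4096
edge 15 of 15 (R): { -2 -7/4 -13/8 -51/32 -203/128 -405/256 -1619/1024 -3237/2048 | -6473/4096 -809/512 -101/64 -25/16 -3/2 -1 0 } => -12947/8192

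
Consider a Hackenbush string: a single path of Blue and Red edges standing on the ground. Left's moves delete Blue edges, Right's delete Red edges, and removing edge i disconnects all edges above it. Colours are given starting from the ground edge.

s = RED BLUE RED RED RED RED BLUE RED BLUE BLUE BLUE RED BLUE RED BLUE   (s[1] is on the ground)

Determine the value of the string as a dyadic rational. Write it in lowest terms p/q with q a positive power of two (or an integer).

Prefix values for RED BLUE RED RED RED RED BLUE RED BLUE BLUE BLUE RED BLUE RED BLUE via {L|R} + simplicity:
R: Left { — }, Right { 0 } so simplest -1
RB: Left { -1 }, Right { 0 } so simplest -1/2
RBR: Left { -1 }, Right { -1/2, 0 } so simplest -3/4
RBRR: Left { -1 }, Right { -3/4, -1/2, 0 } so simplest -7/8
RBRRR: Left { -1 }, Right { -7/8, -3/4, -1/2, 0 } so simplest -15/16
RBRRRR: Left { -1 }, Right { -15/16, -7/8, -3/4, -1/2, 0 } so simplest -31/32
RBRRRRB: Left { -1, -31/32 }, Right { -15/16, -7/8, -3/4, -1/2, 0 } so simplest -61/64
RBRRRRBR: Left { -1, -31/32 }, Right { -61/64, -15/16, -7/8, -3/4, -1/2, 0 } so simplest -123/128
RBRRRRBRB: Left { -1, -31/32, -123/128 }, Right { -61/64, -15/16, -7/8, -3/4, -1/2, 0 } so simplest -245/256
RBRRRRBRBB: Left { -1, -31/32, -123/128, -245/256 }, Right { -61/64, -15/16, -7/8, -3/4, -1/2, 0 } so simplest -489/512
RBRRRRBRBBB: Left { -1, -31/32, -123/128, -245/256, -489/512 }, Right { -61/64, -15/16, -7/8, -3/4, -1/2, 0 } so simplest -977/1024
RBRRRRBRBBBR: Left { -1, -31/32, -123/128, -245/256, -489/512 }, Right { -977/1024, -61/64, -15/16, -7/8, -3/4, -1/2, 0 } so simplest -1955/2048
RBRRRRBRBBBRB: Left { -1, -31/32, -123/128, -245/256, -489/512, -1955/2048 }, Right { -977/1024, -61/64, -15/16, -7/8, -3/4, -1/2, 0 } so simplest -3909/4096
RBRRRRBRBBBRBR: Left { -1, -31/32, -123/128, -245/256, -489/512, -1955/2048 }, Right { -3909/4096, -977/1024, -61/64, -15/16, -7/8, -3/4, -1/2, 0 } so simplest -7819/8192
RBRRRRBRBBBRBRB: Left { -1, -31/32, -123/128, -245/256, -489/512, -1955/2048, -7819/8192 }, Right { -3909/4096, -977/1024, -61/64, -15/16, -7/8, -3/4, -1/2, 0 } so simplest -15637/16384

-15637/16384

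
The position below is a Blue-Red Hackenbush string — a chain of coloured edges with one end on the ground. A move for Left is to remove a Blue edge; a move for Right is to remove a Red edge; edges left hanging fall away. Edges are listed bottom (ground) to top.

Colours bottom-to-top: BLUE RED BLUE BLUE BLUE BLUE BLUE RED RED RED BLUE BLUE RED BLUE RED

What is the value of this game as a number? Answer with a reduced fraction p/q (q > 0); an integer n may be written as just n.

15925/16384

Build g(s[:k]) for k = 1..15, string s = BLUE RED BLUE BLUE BLUE BLUE BLUE RED RED RED BLUE BLUE RED BLUE RED.
edge 1 of 15 (BLUE): { 0 | none } ⇒ 1
edge 2 of 15 (RED): { 0 | 1 } ⇒ 1/2
edge 3 of 15 (BLUE): { 0,1/2 | 1 } ⇒ 3/4
edge 4 of 15 (BLUE): { 0,1/2,3/4 | 1 } ⇒ 7/8
edge 5 of 15 (BLUE): { 0,1/2,3/4,7/8 | 1 } ⇒ 15/16
edge 6 of 15 (BLUE): { 0,1/2,3/4,7/8,15/16 | 1 } ⇒ 31/32
edge 7 of 15 (BLUE): { 0,1/2,3/4,7/8,15/16,31/32 | 1 } ⇒ 63/64
edge 8 of 15 (RED): { 0,1/2,3/4,7/8,15/16,31/32 | 63/64,1 } ⇒ 125/128
edge 9 of 15 (RED): { 0,1/2,3/4,7/8,15/16,31/32 | 125/128,63/64,1 } ⇒ 249/256
edge 10 of 15 (RED): { 0,1/2,3/4,7/8,15/16,31/32 | 249/256,125/128,63/64,1 } ⇒ 497/512
edge 11 of 15 (BLUE): { 0,1/2,3/4,7/8,15/16,31/32,497/512 | 249/256,125/128,63/64,1 } ⇒ 995/1024
edge 12 of 15 (BLUE): { 0,1/2,3/4,7/8,15/16,31/32,497/512,995/1024 | 249/256,125/128,63/64,1 } ⇒ 1991/2048
edge 13 of 15 (RED): { 0,1/2,3/4,7/8,15/16,31/32,497/512,995/1024 | 1991/2048,249/256,125/128,63/64,1 } ⇒ 3981/4096
edge 14 of 15 (BLUE): { 0,1/2,3/4,7/8,15/16,31/32,497/512,995/1024,3981/4096 | 1991/2048,249/256,125/128,63/64,1 } ⇒ 7963/8192
edge 15 of 15 (RED): { 0,1/2,3/4,7/8,15/16,31/32,497/512,995/1024,3981/4096 | 7963/8192,1991/2048,249/256,125/128,63/64,1 } ⇒ 15925/16384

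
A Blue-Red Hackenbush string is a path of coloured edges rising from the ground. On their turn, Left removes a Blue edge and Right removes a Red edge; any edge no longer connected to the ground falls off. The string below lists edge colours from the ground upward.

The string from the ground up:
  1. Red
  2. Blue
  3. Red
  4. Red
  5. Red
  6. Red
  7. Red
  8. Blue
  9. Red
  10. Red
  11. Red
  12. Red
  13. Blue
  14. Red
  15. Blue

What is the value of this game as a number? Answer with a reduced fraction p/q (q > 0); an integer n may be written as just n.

-16117/16384

val_1 [R]  L=[none]  R=[0]  gives -1
val_2 [RB]  L=[-1]  R=[0]  gives -1/2
val_3 [RBR]  L=[-1]  R=[-1/2,0]  gives -3/4
val_4 [RBRR]  L=[-1]  R=[-3/4,-1/2,0]  gives -7/8
val_5 [RBRRR]  L=[-1]  R=[-7/8,-3/4,-1/2,0]  gives -15/16
val_6 [RBRRRR]  L=[-1]  R=[-15/16,-7/8,-3/4,-1/2,0]  gives -31/32
val_7 [RBRRRRR]  L=[-1]  R=[-31/32,-15/16,-7/8,-3/4,-1/2,0]  gives -63/64
val_8 [RBRRRRRB]  L=[-1,-63/64]  R=[-31/32,-15/16,-7/8,-3/4,-1/2,0]  gives -125/128
val_9 [RBRRRRRBR]  L=[-1,-63/64]  R=[-125/128,-31/32,-15/16,-7/8,-3/4,-1/2,0]  gives -251/256
val_10 [RBRRRRRBRR]  L=[-1,-63/64]  R=[-251/256,-125/128,-31/32,-15/16,-7/8,-3/4,-1/2,0]  gives -503/512
val_11 [RBRRRRRBRRR]  L=[-1,-63/64]  R=[-503/512,-251/256,-125/128,-31/32,-15/16,-7/8,-3/4,-1/2,0]  gives -1007/1024
val_12 [RBRRRRRBRRRR]  L=[-1,-63/64]  R=[-1007/1024,-503/512,-251/256,-125/128,-31/32,-15/16,-7/8,-3/4,-1/2,0]  gives -2015/2048
val_13 [RBRRRRRBRRRRB]  L=[-1,-63/64,-2015/2048]  R=[-1007/1024,-503/512,-251/256,-125/128,-31/32,-15/16,-7/8,-3/4,-1/2,0]  gives -4029/4096
val_14 [RBRRRRRBRRRRBR]  L=[-1,-63/64,-2015/2048]  R=[-4029/4096,-1007/1024,-503/512,-251/256,-125/128,-31/32,-15/16,-7/8,-3/4,-1/2,0]  gives -8059/8192
val_15 [RBRRRRRBRRRRBRB]  L=[-1,-63/64,-2015/2048,-8059/8192]  R=[-4029/4096,-1007/1024,-503/512,-251/256,-125/128,-31/32,-15/16,-7/8,-3/4,-1/2,0]  gives -16117/16384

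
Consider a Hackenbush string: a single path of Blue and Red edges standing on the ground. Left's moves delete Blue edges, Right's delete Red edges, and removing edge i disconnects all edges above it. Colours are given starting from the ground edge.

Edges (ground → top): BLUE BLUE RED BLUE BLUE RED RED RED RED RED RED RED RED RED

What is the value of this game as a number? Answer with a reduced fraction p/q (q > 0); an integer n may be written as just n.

B: Left { 0 }, Right {  } — simplest 1
BB: Left { 0, 1 }, Right {  } — simplest 2
BBR: Left { 0, 1 }, Right { 2 } — simplest 3/2
BBRB: Left { 0, 1, 3/2 }, Right { 2 } — simplest 7/4
BBRBB: Left { 0, 1, 3/2, 7/4 }, Right { 2 } — simplest 15/8
BBRBBR: Left { 0, 1, 3/2, 7/4 }, Right { 15/8, 2 } — simplest 29/16
BBRBBRR: Left { 0, 1, 3/2, 7/4 }, Right { 29/16, 15/8, 2 } — simplest 57/32
BBRBBRRR: Left { 0, 1, 3/2, 7/4 }, Right { 57/32, 29/16, 15/8, 2 } — simplest 113/64
BBRBBRRRR: Left { 0, 1, 3/2, 7/4 }, Right { 113/64, 57/32, 29/16, 15/8, 2 } — simplest 225/128
BBRBBRRRRR: Left { 0, 1, 3/2, 7/4 }, Right { 225/128, 113/64, 57/32, 29/16, 15/8, 2 } — simplest 449/256
BBRBBRRRRRR: Left { 0, 1, 3/2, 7/4 }, Right { 449/256, 225/128, 113/64, 57/32, 29/16, 15/8, 2 } — simplest 897/512
BBRBBRRRRRRR: Left { 0, 1, 3/2, 7/4 }, Right { 897/512, 449/256, 225/128, 113/64, 57/32, 29/16, 15/8, 2 } — simplest 1793/1024
BBRBBRRRRRRRR: Left { 0, 1, 3/2, 7/4 }, Right { 1793/1024, 897/512, 449/256, 225/128, 113/64, 57/32, 29/16, 15/8, 2 } — simplest 3585/2048
BBRBBRRRRRRRRR: Left { 0, 1, 3/2, 7/4 }, Right { 3585/2048, 1793/1024, 897/512, 449/256, 225/128, 113/64, 57/32, 29/16, 15/8, 2 } — simplest 7169/4096

7169/4096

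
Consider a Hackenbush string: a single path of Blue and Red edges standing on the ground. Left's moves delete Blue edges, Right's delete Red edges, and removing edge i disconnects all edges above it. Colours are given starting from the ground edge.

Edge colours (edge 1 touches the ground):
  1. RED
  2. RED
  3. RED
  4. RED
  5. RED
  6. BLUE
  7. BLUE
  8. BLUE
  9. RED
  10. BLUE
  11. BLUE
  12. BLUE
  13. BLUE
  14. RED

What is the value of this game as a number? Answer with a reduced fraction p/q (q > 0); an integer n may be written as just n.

val(R) = { (no moves) | 0 } ⇒ -1
val(RR) = { (no moves) | -1; 0 } ⇒ -2
val(RRR) = { (no moves) | -2; -1; 0 } ⇒ -3
val(RRRR) = { (no moves) | -3; -2; -1; 0 } ⇒ -4
val(RRRRR) = { (no moves) | -4; -3; -2; -1; 0 } ⇒ -5
val(RRRRRB) = { -5 | -4; -3; -2; -1; 0 } ⇒ -9/2
val(RRRRRBB) = { -5; -9/2 | -4; -3; -2; -1; 0 } ⇒ -17/4
val(RRRRRBBB) = { -5; -9/2; -17/4 | -4; -3; -2; -1; 0 } ⇒ -33/8
val(RRRRRBBBR) = { -5; -9/2; -17/4 | -33/8; -4; -3; -2; -1; 0 } ⇒ -67/16
val(RRRRRBBBRB) = { -5; -9/2; -17/4; -67/16 | -33/8; -4; -3; -2; -1; 0 } ⇒ -133/32
val(RRRRRBBBRBB) = { -5; -9/2; -17/4; -67/16; -133/32 | -33/8; -4; -3; -2; -1; 0 } ⇒ -265/64
val(RRRRRBBBRBBB) = { -5; -9/2; -17/4; -67/16; -133/32; -265/64 | -33/8; -4; -3; -2; -1; 0 } ⇒ -529/128
val(RRRRRBBBRBBBB) = { -5; -9/2; -17/4; -67/16; -133/32; -265/64; -529/128 | -33/8; -4; -3; -2; -1; 0 } ⇒ -1057/256
val(RRRRRBBBRBBBBR) = { -5; -9/2; -17/4; -67/16; -133/32; -265/64; -529/128 | -1057/256; -33/8; -4; -3; -2; -1; 0 } ⇒ -2115/512

-2115/512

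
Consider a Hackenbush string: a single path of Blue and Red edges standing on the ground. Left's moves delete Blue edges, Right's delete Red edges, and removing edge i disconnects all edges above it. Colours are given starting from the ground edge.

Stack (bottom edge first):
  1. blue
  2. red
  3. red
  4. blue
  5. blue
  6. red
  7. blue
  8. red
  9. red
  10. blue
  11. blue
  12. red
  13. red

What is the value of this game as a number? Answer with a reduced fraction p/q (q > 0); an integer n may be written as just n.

value_1 [b]  L=[0]  R=[(no moves)]  ⇒ 1
value_2 [br]  L=[0]  R=[1]  ⇒ 1/2
value_3 [brr]  L=[0]  R=[1/2 1]  ⇒ 1/4
value_4 [brrb]  L=[0 1/4]  R=[1/2 1]  ⇒ 3/8
value_5 [brrbb]  L=[0 1/4 3/8]  R=[1/2 1]  ⇒ 7/16
value_6 [brrbbr]  L=[0 1/4 3/8]  R=[7/16 1/2 1]  ⇒ 13/32
value_7 [brrbbrb]  L=[0 1/4 3/8 13/32]  R=[7/16 1/2 1]  ⇒ 27/64
value_8 [brrbbrbr]  L=[0 1/4 3/8 13/32]  R=[27/64 7/16 1/2 1]  ⇒ 53/128
value_9 [brrbbrbrr]  L=[0 1/4 3/8 13/32]  R=[53/128 27/64 7/16 1/2 1]  ⇒ 105/256
value_10 [brrbbrbrrb]  L=[0 1/4 3/8 13/32 105/256]  R=[53/128 27/64 7/16 1/2 1]  ⇒ 211/512
value_11 [brrbbrbrrbb]  L=[0 1/4 3/8 13/32 105/256 211/512]  R=[53/128 27/64 7/16 1/2 1]  ⇒ 423/1024
value_12 [brrbbrbrrbbr]  L=[0 1/4 3/8 13/32 105/256 211/512]  R=[423/1024 53/128 27/64 7/16 1/2 1]  ⇒ 845/2048
value_13 [brrbbrbrrbbrr]  L=[0 1/4 3/8 13/32 105/256 211/512]  R=[845/2048 423/1024 53/128 27/64 7/16 1/2 1]  ⇒ 1689/4096

1689/4096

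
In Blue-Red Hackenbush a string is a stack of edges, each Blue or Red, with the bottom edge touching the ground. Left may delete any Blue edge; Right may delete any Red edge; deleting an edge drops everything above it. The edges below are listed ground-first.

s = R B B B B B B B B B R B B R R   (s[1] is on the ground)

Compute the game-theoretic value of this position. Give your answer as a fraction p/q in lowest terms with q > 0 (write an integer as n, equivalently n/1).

-39/16384

step 1: add R to get R; options L={ none } R={ 0 } = -1
step 2: add B to get RB; options L={ -1 } R={ 0 } = -1/2
step 3: add B to get RBB; options L={ -1 -1/2 } R={ 0 } = -1/4
step 4: add B to get RBBB; options L={ -1 -1/2 -1/4 } R={ 0 } = -1/8
step 5: add B to get RBBBB; options L={ -1 -1/2 -1/4 -1/8 } R={ 0 } = -1/16
step 6: add B to get RBBBBB; options L={ -1 -1/2 -1/4 -1/8 -1/16 } R={ 0 } = -1/32
step 7: add B to get RBBBBBB; options L={ -1 -1/2 -1/4 -1/8 -1/16 -1/32 } R={ 0 } = -1/64
step 8: add B to get RBBBBBBB; options L={ -1 -1/2 -1/4 -1/8 -1/16 -1/32 -1/64 } R={ 0 } = -1/128
step 9: add B to get RBBBBBBBB; options L={ -1 -1/2 -1/4 -1/8 -1/16 -1/32 -1/64 -1/128 } R={ 0 } = -1/256
step 10: add B to get RBBBBBBBBB; options L={ -1 -1/2 -1/4 -1/8 -1/16 -1/32 -1/64 -1/128 -1/256 } R={ 0 } = -1/512
step 11: add R to get RBBBBBBBBBR; options L={ -1 -1/2 -1/4 -1/8 -1/16 -1/32 -1/64 -1/128 -1/256 } R={ -1/512 0 } = -3/1024
step 12: add B to get RBBBBBBBBBRB; options L={ -1 -1/2 -1/4 -1/8 -1/16 -1/32 -1/64 -1/128 -1/256 -3/1024 } R={ -1/512 0 } = -5/2048
step 13: add B to get RBBBBBBBBBRBB; options L={ -1 -1/2 -1/4 -1/8 -1/16 -1/32 -1/64 -1/128 -1/256 -3/1024 -5/2048 } R={ -1/512 0 } = -9/4096
step 14: add R to get RBBBBBBBBBRBBR; options L={ -1 -1/2 -1/4 -1/8 -1/16 -1/32 -1/64 -1/128 -1/256 -3/1024 -5/2048 } R={ -9/4096 -1/512 0 } = -19/8192
step 15: add R to get RBBBBBBBBBRBBRR; options L={ -1 -1/2 -1/4 -1/8 -1/16 -1/32 -1/64 -1/128 -1/256 -3/1024 -5/2048 } R={ -19/8192 -9/4096 -1/512 0 } = -39/16384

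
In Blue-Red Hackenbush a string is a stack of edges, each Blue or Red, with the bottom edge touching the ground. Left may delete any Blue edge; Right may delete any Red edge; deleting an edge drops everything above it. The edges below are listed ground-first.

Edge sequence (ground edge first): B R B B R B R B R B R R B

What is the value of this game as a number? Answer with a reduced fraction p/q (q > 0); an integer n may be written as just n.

Recurse on prefixes of the 13-edge string B R B B R B R B R B R R B:
1 of 13 · B · max L 0 · min R +∞ gives 1
2 of 13 · BR · max L 0 · min R 1 gives 1/2
3 of 13 · BRB · max L 1/2 · min R 1 gives 3/4
4 of 13 · BRBB · max L 3/4 · min R 1 gives 7/8
5 of 13 · BRBBR · max L 3/4 · min R 7/8 gives 13/16
6 of 13 · BRBBRB · max L 13/16 · min R 7/8 gives 27/32
7 of 13 · BRBBRBR · max L 13/16 · min R 27/32 gives 53/64
8 of 13 · BRBBRBRB · max L 53/64 · min R 27/32 gives 107/128
9 of 13 · BRBBRBRBR · max L 53/64 · min R 107/128 gives 213/256
10 of 13 · BRBBRBRBRB · max L 213/256 · min R 107/128 gives 427/512
11 of 13 · BRBBRBRBRBR · max L 213/256 · min R 427/512 gives 853/1024
12 of 13 · BRBBRBRBRBRR · max L 213/256 · min R 853/1024 gives 1705/2048
13 of 13 · BRBBRBRBRBRRB · max L 1705/2048 · min R 853/1024 gives 3411/4096

3411/4096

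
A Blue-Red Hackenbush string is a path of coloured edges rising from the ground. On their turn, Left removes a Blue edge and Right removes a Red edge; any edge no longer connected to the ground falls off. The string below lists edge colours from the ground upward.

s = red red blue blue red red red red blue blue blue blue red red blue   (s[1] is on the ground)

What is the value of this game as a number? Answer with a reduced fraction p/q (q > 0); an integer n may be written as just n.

-12045/8192

Build v(s[:k]) for k = 1..15, string s = red red blue blue red red red red blue blue blue blue red red blue.
v_1 [r]  L=[]  R=[0]  = -1
v_2 [rr]  L=[]  R=[-1; 0]  = -2
v_3 [rrb]  L=[-2]  R=[-1; 0]  = -3/2
v_4 [rrbb]  L=[-2; -3/2]  R=[-1; 0]  = -5/4
v_5 [rrbbr]  L=[-2; -3/2]  R=[-5/4; -1; 0]  = -11/8
v_6 [rrbbrr]  L=[-2; -3/2]  R=[-11/8; -5/4; -1; 0]  = -23/16
v_7 [rrbbrrr]  L=[-2; -3/2]  R=[-23/16; -11/8; -5/4; -1; 0]  = -47/32
v_8 [rrbbrrrr]  L=[-2; -3/2]  R=[-47/32; -23/16; -11/8; -5/4; -1; 0]  = -95/64
v_9 [rrbbrrrrb]  L=[-2; -3/2; -95/64]  R=[-47/32; -23/16; -11/8; -5/4; -1; 0]  = -189/128
v_10 [rrbbrrrrbb]  L=[-2; -3/2; -95/64; -189/128]  R=[-47/32; -23/16; -11/8; -5/4; -1; 0]  = -377/256
v_11 [rrbbrrrrbbb]  L=[-2; -3/2; -95/64; -189/128; -377/256]  R=[-47/32; -23/16; -11/8; -5/4; -1; 0]  = -753/512
v_12 [rrbbrrrrbbbb]  L=[-2; -3/2; -95/64; -189/128; -377/256; -753/512]  R=[-47/32; -23/16; -11/8; -5/4; -1; 0]  = -1505/1024
v_13 [rrbbrrrrbbbbr]  L=[-2; -3/2; -95/64; -189/128; -377/256; -753/512]  R=[-1505/1024; -47/32; -23/16; -11/8; -5/4; -1; 0]  = -3011/2048
v_14 [rrbbrrrrbbbbrr]  L=[-2; -3/2; -95/64; -189/128; -377/256; -753/512]  R=[-3011/2048; -1505/1024; -47/32; -23/16; -11/8; -5/4; -1; 0]  = -6023/4096
v_15 [rrbbrrrrbbbbrrb]  L=[-2; -3/2; -95/64; -189/128; -377/256; -753/512; -6023/4096]  R=[-3011/2048; -1505/1024; -47/32; -23/16; -11/8; -5/4; -1; 0]  = -12045/8192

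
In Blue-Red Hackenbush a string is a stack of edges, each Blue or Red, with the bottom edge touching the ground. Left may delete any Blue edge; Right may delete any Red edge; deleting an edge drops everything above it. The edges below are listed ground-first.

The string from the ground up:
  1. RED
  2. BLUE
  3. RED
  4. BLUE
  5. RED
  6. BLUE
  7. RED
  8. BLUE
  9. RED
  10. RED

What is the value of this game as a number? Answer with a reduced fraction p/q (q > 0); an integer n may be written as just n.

val(R) = { (no moves) | 0 } → -1
val(RB) = { -1 | 0 } → -1/2
val(RBR) = { -1 | -1/2; 0 } → -3/4
val(RBRB) = { -1; -3/4 | -1/2; 0 } → -5/8
val(RBRBR) = { -1; -3/4 | -5/8; -1/2; 0 } → -11/16
val(RBRBRB) = { -1; -3/4; -11/16 | -5/8; -1/2; 0 } → -21/32
val(RBRBRBR) = { -1; -3/4; -11/16 | -21/32; -5/8; -1/2; 0 } → -43/64
val(RBRBRBRB) = { -1; -3/4; -11/16; -43/64 | -21/32; -5/8; -1/2; 0 } → -85/128
val(RBRBRBRBR) = { -1; -3/4; -11/16; -43/64 | -85/128; -21/32; -5/8; -1/2; 0 } → -171/256
val(RBRBRBRBRR) = { -1; -3/4; -11/16; -43/64 | -171/256; -85/128; -21/32; -5/8; -1/2; 0 } → -343/512

-343/512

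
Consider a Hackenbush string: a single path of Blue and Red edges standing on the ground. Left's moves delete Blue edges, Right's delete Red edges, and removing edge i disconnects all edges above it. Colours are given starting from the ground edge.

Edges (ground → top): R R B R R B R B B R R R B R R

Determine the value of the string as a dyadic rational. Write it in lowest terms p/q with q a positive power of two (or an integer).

Build val(s[:k]) for k = 1..15, string s = R R B R R B R B B R R R B R R.
R: Left { (no moves) }, Right { 0 } => simplest -1
RR: Left { (no moves) }, Right { -1,0 } => simplest -2
RRB: Left { -2 }, Right { -1,0 } => simplest -3/2
RRBR: Left { -2 }, Right { -3/2,-1,0 } => simplest -7/4
RRBRR: Left { -2 }, Right { -7/4,-3/2,-1,0 } => simplest -15/8
RRBRRB: Left { -2,-15/8 }, Right { -7/4,-3/2,-1,0 } => simplest -29/16
RRBRRBR: Left { -2,-15/8 }, Right { -29/16,-7/4,-3/2,-1,0 } => simplest -59/32
RRBRRBRB: Left { -2,-15/8,-59/32 }, Right { -29/16,-7/4,-3/2,-1,0 } => simplest -117/64
RRBRRBRBB: Left { -2,-15/8,-59/32,-117/64 }, Right { -29/16,-7/4,-3/2,-1,0 } => simplest -233/128
RRBRRBRBBR: Left { -2,-15/8,-59/32,-117/64 }, Right { -233/128,-29/16,-7/4,-3/2,-1,0 } => simplest -467/256
RRBRRBRBBRR: Left { -2,-15/8,-59/32,-117/64 }, Right { -467/256,-233/128,-29/16,-7/4,-3/2,-1,0 } => simplest -935/512
RRBRRBRBBRRR: Left { -2,-15/8,-59/32,-117/64 }, Right { -935/512,-467/256,-233/128,-29/16,-7/4,-3/2,-1,0 } => simplest -1871/1024
RRBRRBRBBRRRB: Left { -2,-15/8,-59/32,-117/64,-1871/1024 }, Right { -935/512,-467/256,-233/128,-29/16,-7/4,-3/2,-1,0 } => simplest -3741/2048
RRBRRBRBBRRRBR: Left { -2,-15/8,-59/32,-117/64,-1871/1024 }, Right { -3741/2048,-935/512,-467/256,-233/128,-29/16,-7/4,-3/2,-1,0 } => simplest -7483/4096
RRBRRBRBBRRRBRR: Left { -2,-15/8,-59/32,-117/64,-1871/1024 }, Right { -7483/4096,-3741/2048,-935/512,-467/256,-233/128,-29/16,-7/4,-3/2,-1,0 } => simplest -14967/8192

-14967/8192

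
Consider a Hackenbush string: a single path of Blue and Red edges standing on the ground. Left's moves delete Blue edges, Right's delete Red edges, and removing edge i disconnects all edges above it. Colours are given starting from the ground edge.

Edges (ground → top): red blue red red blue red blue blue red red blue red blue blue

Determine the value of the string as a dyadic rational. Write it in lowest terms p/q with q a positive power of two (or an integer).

G(r) = { ∅ | 0 } -> -1
G(rb) = { -1 | 0 } -> -1/2
G(rbr) = { -1 | -1/2; 0 } -> -3/4
G(rbrr) = { -1 | -3/4; -1/2; 0 } -> -7/8
G(rbrrb) = { -1; -7/8 | -3/4; -1/2; 0 } -> -13/16
G(rbrrbr) = { -1; -7/8 | -13/16; -3/4; -1/2; 0 } -> -27/32
G(rbrrbrb) = { -1; -7/8; -27/32 | -13/16; -3/4; -1/2; 0 } -> -53/64
G(rbrrbrbb) = { -1; -7/8; -27/32; -53/64 | -13/16; -3/4; -1/2; 0 } -> -105/128
G(rbrrbrbbr) = { -1; -7/8; -27/32; -53/64 | -105/128; -13/16; -3/4; -1/2; 0 } -> -211/256
G(rbrrbrbbrr) = { -1; -7/8; -27/32; -53/64 | -211/256; -105/128; -13/16; -3/4; -1/2; 0 } -> -423/512
G(rbrrbrbbrrb) = { -1; -7/8; -27/32; -53/64; -423/512 | -211/256; -105/128; -13/16; -3/4; -1/2; 0 } -> -845/1024
G(rbrrbrbbrrbr) = { -1; -7/8; -27/32; -53/64; -423/512 | -845/1024; -211/256; -105/128; -13/16; -3/4; -1/2; 0 } -> -1691/2048
G(rbrrbrbbrrbrb) = { -1; -7/8; -27/32; -53/64; -423/512; -1691/2048 | -845/1024; -211/256; -105/128; -13/16; -3/4; -1/2; 0 } -> -3381/4096
G(rbrrbrbbrrbrbb) = { -1; -7/8; -27/32; -53/64; -423/512; -1691/2048; -3381/4096 | -845/1024; -211/256; -105/128; -13/16; -3/4; -1/2; 0 } -> -6761/8192

-6761/8192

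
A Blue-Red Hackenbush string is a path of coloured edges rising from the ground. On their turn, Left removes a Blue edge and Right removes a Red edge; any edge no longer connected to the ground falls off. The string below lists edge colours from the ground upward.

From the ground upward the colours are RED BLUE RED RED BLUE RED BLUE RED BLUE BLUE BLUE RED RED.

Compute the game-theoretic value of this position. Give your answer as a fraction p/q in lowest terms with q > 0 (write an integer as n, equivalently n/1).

-3399/4096

edge 1 of 13 (RED): { none | 0 } — -1
edge 2 of 13 (BLUE): { -1 | 0 } — -1/2
edge 3 of 13 (RED): { -1 | -1/2, 0 } — -3/4
edge 4 of 13 (RED): { -1 | -3/4, -1/2, 0 } — -7/8
edge 5 of 13 (BLUE): { -1, -7/8 | -3/4, -1/2, 0 } — -13/16
edge 6 of 13 (RED): { -1, -7/8 | -13/16, -3/4, -1/2, 0 } — -27/32
edge 7 of 13 (BLUE): { -1, -7/8, -27/32 | -13/16, -3/4, -1/2, 0 } — -53/64
edge 8 of 13 (RED): { -1, -7/8, -27/32 | -53/64, -13/16, -3/4, -1/2, 0 } — -107/128
edge 9 of 13 (BLUE): { -1, -7/8, -27/32, -107/128 | -53/64, -13/16, -3/4, -1/2, 0 } — -213/256
edge 10 of 13 (BLUE): { -1, -7/8, -27/32, -107/128, -213/256 | -53/64, -13/16, -3/4, -1/2, 0 } — -425/512
edge 11 of 13 (BLUE): { -1, -7/8, -27/32, -107/128, -213/256, -425/512 | -53/64, -13/16, -3/4, -1/2, 0 } — -849/1024
edge 12 of 13 (RED): { -1, -7/8, -27/32, -107/128, -213/256, -425/512 | -849/1024, -53/64, -13/16, -3/4, -1/2, 0 } — -1699/2048
edge 13 of 13 (RED): { -1, -7/8, -27/32, -107/128, -213/256, -425/512 | -1699/2048, -849/1024, -53/64, -13/16, -3/4, -1/2, 0 } — -3399/4096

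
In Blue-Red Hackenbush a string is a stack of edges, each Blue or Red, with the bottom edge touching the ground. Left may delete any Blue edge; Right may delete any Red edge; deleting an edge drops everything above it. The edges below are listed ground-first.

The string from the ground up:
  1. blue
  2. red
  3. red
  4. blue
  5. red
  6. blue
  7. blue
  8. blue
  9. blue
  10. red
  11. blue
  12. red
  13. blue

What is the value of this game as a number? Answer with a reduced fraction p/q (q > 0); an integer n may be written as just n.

1515/4096

val(b) = { 0 | none } — 1
val(br) = { 0 | 1 } — 1/2
val(brr) = { 0 | 1/2,1 } — 1/4
val(brrb) = { 0,1/4 | 1/2,1 } — 3/8
val(brrbr) = { 0,1/4 | 3/8,1/2,1 } — 5/16
val(brrbrb) = { 0,1/4,5/16 | 3/8,1/2,1 } — 11/32
val(brrbrbb) = { 0,1/4,5/16,11/32 | 3/8,1/2,1 } — 23/64
val(brrbrbbb) = { 0,1/4,5/16,11/32,23/64 | 3/8,1/2,1 } — 47/128
val(brrbrbbbb) = { 0,1/4,5/16,11/32,23/64,47/128 | 3/8,1/2,1 } — 95/256
val(brrbrbbbbr) = { 0,1/4,5/16,11/32,23/64,47/128 | 95/256,3/8,1/2,1 } — 189/512
val(brrbrbbbbrb) = { 0,1/4,5/16,11/32,23/64,47/128,189/512 | 95/256,3/8,1/2,1 } — 379/1024
val(brrbrbbbbrbr) = { 0,1/4,5/16,11/32,23/64,47/128,189/512 | 379/1024,95/256,3/8,1/2,1 } — 757/2048
val(brrbrbbbbrbrb) = { 0,1/4,5/16,11/32,23/64,47/128,189/512,757/2048 | 379/1024,95/256,3/8,1/2,1 } — 1515/4096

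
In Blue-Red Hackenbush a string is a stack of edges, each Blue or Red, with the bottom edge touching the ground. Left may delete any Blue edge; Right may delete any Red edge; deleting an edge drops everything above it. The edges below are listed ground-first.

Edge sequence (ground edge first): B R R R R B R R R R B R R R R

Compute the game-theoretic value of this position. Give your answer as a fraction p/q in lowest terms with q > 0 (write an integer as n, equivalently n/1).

Recurse on prefixes of the 15-edge string B R R R R B R R R R B R R R R:
edge 1 of 15 (B): { 0 | none } so 1
edge 2 of 15 (R): { 0 | 1 } so 1/2
edge 3 of 15 (R): { 0 | 1/2,1 } so 1/4
edge 4 of 15 (R): { 0 | 1/4,1/2,1 } so 1/8
edge 5 of 15 (R): { 0 | 1/8,1/4,1/2,1 } so 1/16
edge 6 of 15 (B): { 0,1/16 | 1/8,1/4,1/2,1 } so 3/32
edge 7 of 15 (R): { 0,1/16 | 3/32,1/8,1/4,1/2,1 } so 5/64
edge 8 of 15 (R): { 0,1/16 | 5/64,3/32,1/8,1/4,1/2,1 } so 9/128
edge 9 of 15 (R): { 0,1/16 | 9/128,5/64,3/32,1/8,1/4,1/2,1 } so 17/256
edge 10 of 15 (R): { 0,1/16 | 17/256,9/128,5/64,3/32,1/8,1/4,1/2,1 } so 33/512
edge 11 of 15 (B): { 0,1/16,33/512 | 17/256,9/128,5/64,3/32,1/8,1/4,1/2,1 } so 67/1024
edge 12 of 15 (R): { 0,1/16,33/512 | 67/1024,17/256,9/128,5/64,3/32,1/8,1/4,1/2,1 } so 133/2048
edge 13 of 15 (R): { 0,1/16,33/512 | 133/2048,67/1024,17/256,9/128,5/64,3/32,1/8,1/4,1/2,1 } so 265/4096
edge 14 of 15 (R): { 0,1/16,33/512 | 265/4096,133/2048,67/1024,17/256,9/128,5/64,3/32,1/8,1/4,1/2,1 } so 529/8192
edge 15 of 15 (R): { 0,1/16,33/512 | 529/8192,265/4096,133/2048,67/1024,17/256,9/128,5/64,3/32,1/8,1/4,1/2,1 } so 1057/16384

1057/16384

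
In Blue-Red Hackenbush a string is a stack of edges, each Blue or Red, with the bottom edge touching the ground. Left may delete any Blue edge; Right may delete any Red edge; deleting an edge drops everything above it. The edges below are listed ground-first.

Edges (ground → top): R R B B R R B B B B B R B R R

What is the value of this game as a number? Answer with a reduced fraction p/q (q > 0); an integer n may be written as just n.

-11287/8192

R: Left { — }, Right { 0 } — simplest -1
RR: Left { — }, Right { -1,0 } — simplest -2
RRB: Left { -2 }, Right { -1,0 } — simplest -3/2
RRBB: Left { -2,-3/2 }, Right { -1,0 } — simplest -5/4
RRBBR: Left { -2,-3/2 }, Right { -5/4,-1,0 } — simplest -11/8
RRBBRR: Left { -2,-3/2 }, Right { -11/8,-5/4,-1,0 } — simplest -23/16
RRBBRRB: Left { -2,-3/2,-23/16 }, Right { -11/8,-5/4,-1,0 } — simplest -45/32
RRBBRRBB: Left { -2,-3/2,-23/16,-45/32 }, Right { -11/8,-5/4,-1,0 } — simplest -89/64
RRBBRRBBB: Left { -2,-3/2,-23/16,-45/32,-89/64 }, Right { -11/8,-5/4,-1,0 } — simplest -177/128
RRBBRRBBBB: Left { -2,-3/2,-23/16,-45/32,-89/64,-177/128 }, Right { -11/8,-5/4,-1,0 } — simplest -353/256
RRBBRRBBBBB: Left { -2,-3/2,-23/16,-45/32,-89/64,-177/128,-353/256 }, Right { -11/8,-5/4,-1,0 } — simplest -705/512
RRBBRRBBBBBR: Left { -2,-3/2,-23/16,-45/32,-89/64,-177/128,-353/256 }, Right { -705/512,-11/8,-5/4,-1,0 } — simplest -1411/1024
RRBBRRBBBBBRB: Left { -2,-3/2,-23/16,-45/32,-89/64,-177/128,-353/256,-1411/1024 }, Right { -705/512,-11/8,-5/4,-1,0 } — simplest -2821/2048
RRBBRRBBBBBRBR: Left { -2,-3/2,-23/16,-45/32,-89/64,-177/128,-353/256,-1411/1024 }, Right { -2821/2048,-705/512,-11/8,-5/4,-1,0 } — simplest -5643/4096
RRBBRRBBBBBRBRR: Left { -2,-3/2,-23/16,-45/32,-89/64,-177/128,-353/256,-1411/1024 }, Right { -5643/4096,-2821/2048,-705/512,-11/8,-5/4,-1,0 } — simplest -11287/8192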